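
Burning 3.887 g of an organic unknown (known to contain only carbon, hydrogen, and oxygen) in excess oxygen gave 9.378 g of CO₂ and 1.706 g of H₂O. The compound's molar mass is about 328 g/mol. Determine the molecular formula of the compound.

mol C = 9.378 g CO₂ ÷ 44.009 g/mol = 0.21309 mol
mol H = 2 × 1.706 g H₂O ÷ 18.015 g/mol = 0.18940 mol
mass O = 3.887 − (2.5595 + 0.19091) = 1.1366 g → mol O = 1.1366 ÷ 15.999 = 0.071044 mol
Divide by the smallest (0.071044 mol): C 2.999, H 2.666, O 1.000
Multiplying each by 3 gives whole numbers: C 9.00, H 8.00, O 3.00
Empirical formula: C9H8O3
Empirical-formula mass = 164.16 g/mol; 328 ÷ 164.16 ≈ 2, so the molecular formula is C18H16O6.

C18H16O6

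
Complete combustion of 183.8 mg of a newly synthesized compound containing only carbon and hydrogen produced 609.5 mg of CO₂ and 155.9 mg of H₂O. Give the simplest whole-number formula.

mol C = 0.6095 g CO₂ ÷ 44.009 g/mol = 0.013849 mol
mol H = 2 × 0.1559 g H₂O ÷ 18.015 g/mol = 0.017308 mol
Divide by the smallest (0.013849 mol): C 1.000, H 1.250
Multiplying each by 4 gives whole numbers: C 4.00, H 5.00

C4H5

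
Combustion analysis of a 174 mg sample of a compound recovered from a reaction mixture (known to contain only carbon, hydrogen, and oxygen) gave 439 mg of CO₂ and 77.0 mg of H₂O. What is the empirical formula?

mol C = 0.439 g CO₂ ÷ 44.009 g/mol = 0.009975 mol
mol H = 2 × 0.0770 g H₂O ÷ 18.015 g/mol = 0.008548 mol
mass O = 0.174 − (0.1198 + 0.008617) = 0.04557 g → mol O = 0.04557 ÷ 15.999 = 0.002848 mol
Divide by the smallest (0.002848 mol): C 3.502, H 3.001, O 1.000
Multiplying each by 2 gives whole numbers: C 7.00, H 6.00, O 2.00

C7H6O2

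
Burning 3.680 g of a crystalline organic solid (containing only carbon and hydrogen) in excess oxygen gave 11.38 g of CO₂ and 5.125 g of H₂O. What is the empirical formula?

mol C = 11.38 g CO₂ ÷ 44.009 g/mol = 0.25858 mol
mol H = 2 × 5.125 g H₂O ÷ 18.015 g/mol = 0.56897 mol
Divide by the smallest (0.25858 mol): C 1.000, H 2.200
Multiplying each by 5 gives whole numbers: C 5.00, H 11.00

C5H11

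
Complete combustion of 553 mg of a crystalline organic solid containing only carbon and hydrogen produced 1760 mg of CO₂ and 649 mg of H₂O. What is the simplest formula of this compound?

C5H9

mol C = 1.76 g CO₂ ÷ 44.009 g/mol = 0.03999 mol
mol H = 2 × 0.649 g H₂O ÷ 18.015 g/mol = 0.07205 mol
Divide by the smallest (0.03999 mol): C 1.000, H 1.802
Multiplying each by 5 gives whole numbers: C 5.00, H 9.01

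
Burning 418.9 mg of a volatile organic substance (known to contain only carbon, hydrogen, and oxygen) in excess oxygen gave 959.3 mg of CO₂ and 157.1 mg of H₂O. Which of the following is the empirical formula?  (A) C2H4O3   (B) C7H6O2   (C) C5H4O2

(C) C5H4O2

mol C = 0.9593 g CO₂ ÷ 44.009 g/mol = 0.021798 mol
mol H = 2 × 0.1571 g H₂O ÷ 18.015 g/mol = 0.017441 mol
mass O = 0.4189 − (0.26181 + 0.017581) = 0.13951 g → mol O = 0.13951 ÷ 15.999 = 0.0087197 mol
Divide by the smallest (0.0087197 mol): C 2.500, H 2.000, O 1.000
Multiplying each by 2 gives whole numbers: C 5.00, H 4.00, O 2.00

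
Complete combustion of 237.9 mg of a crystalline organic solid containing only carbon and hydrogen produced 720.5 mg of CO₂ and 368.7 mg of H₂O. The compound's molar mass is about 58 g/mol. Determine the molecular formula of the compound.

C4H10

mol C = 0.7205 g CO₂ ÷ 44.009 g/mol = 0.016372 mol
mol H = 2 × 0.3687 g H₂O ÷ 18.015 g/mol = 0.040933 mol
Divide by the smallest (0.016372 mol): C 1.000, H 2.500
Multiplying each by 2 gives whole numbers: C 2.00, H 5.00
Empirical formula: C2H5
Empirical-formula mass = 29.06 g/mol; 58 ÷ 29.06 ≈ 2, so the molecular formula is C4H10.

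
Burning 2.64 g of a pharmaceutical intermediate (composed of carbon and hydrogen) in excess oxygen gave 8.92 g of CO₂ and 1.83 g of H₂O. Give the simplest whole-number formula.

mol C = 8.92 g CO₂ ÷ 44.009 g/mol = 0.2027 mol
mol H = 2 × 1.83 g H₂O ÷ 18.015 g/mol = 0.2032 mol
Divide by the smallest (0.2027 mol): C 1.000, H 1.002

CH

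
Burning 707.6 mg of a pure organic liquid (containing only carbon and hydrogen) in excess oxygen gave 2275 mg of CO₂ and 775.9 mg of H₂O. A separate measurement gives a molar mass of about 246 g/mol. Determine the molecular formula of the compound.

mol C = 2.275 g CO₂ ÷ 44.009 g/mol = 0.051694 mol
mol H = 2 × 0.7759 g H₂O ÷ 18.015 g/mol = 0.086139 mol
Divide by the smallest (0.051694 mol): C 1.000, H 1.666
Multiplying each by 3 gives whole numbers: C 3.00, H 5.00
Empirical formula: C3H5
Empirical-formula mass = 41.07 g/mol; 246 ÷ 41.07 ≈ 6, so the molecular formula is C18H30.

C18H30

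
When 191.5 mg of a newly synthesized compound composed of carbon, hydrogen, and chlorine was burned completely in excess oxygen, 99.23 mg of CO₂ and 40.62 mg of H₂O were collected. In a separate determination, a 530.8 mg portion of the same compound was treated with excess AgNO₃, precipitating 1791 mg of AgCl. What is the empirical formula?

mol C = 0.09923 g CO₂ ÷ 44.009 g/mol = 0.0022548 mol
mol H = 2 × 0.04062 g H₂O ÷ 18.015 g/mol = 0.0045096 mol
From the AgCl data: mol Cl per gram of compound = (1.791 ÷ 143.318) ÷ 0.5308 = 0.023543 mol/g, so in the 0.1915 g combustion sample mol Cl = 0.0045085 mol
Divide by the smallest (0.0022548 mol): C 1.000, H 2.000, Cl 2.000

CH2Cl2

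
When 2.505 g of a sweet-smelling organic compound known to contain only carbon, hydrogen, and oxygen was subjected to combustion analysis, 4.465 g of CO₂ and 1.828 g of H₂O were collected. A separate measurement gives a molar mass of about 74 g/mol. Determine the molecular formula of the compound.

C3H6O2

mol C = 4.465 g CO₂ ÷ 44.009 g/mol = 0.10146 mol
mol H = 2 × 1.828 g H₂O ÷ 18.015 g/mol = 0.20294 mol
mass O = 2.505 − (1.2186 + 0.20457) = 1.0818 g → mol O = 1.0818 ÷ 15.999 = 0.067619 mol
Divide by the smallest (0.067619 mol): C 1.500, H 3.001, O 1.000
Multiplying each by 2 gives whole numbers: C 3.00, H 6.00, O 2.00
Empirical formula: C3H6O2
Empirical-formula mass = 74.08 g/mol; 74 ÷ 74.08 ≈ 1, so the molecular formula is C3H6O2.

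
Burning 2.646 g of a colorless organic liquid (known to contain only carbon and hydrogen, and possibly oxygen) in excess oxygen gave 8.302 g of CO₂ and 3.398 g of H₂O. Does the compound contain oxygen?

no

mol C = 8.302 g CO₂ ÷ 44.009 g/mol = 0.18864 mol
mol H = 2 × 3.398 g H₂O ÷ 18.015 g/mol = 0.37724 mol
C and H together account for 2.6461 g — essentially the entire 2.646 g sample — so the compound contains no oxygen.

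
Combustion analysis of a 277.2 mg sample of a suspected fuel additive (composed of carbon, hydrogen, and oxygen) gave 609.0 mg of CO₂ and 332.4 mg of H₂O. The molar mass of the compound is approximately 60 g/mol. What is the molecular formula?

C3H8O

mol C = 0.6090 g CO₂ ÷ 44.009 g/mol = 0.013838 mol
mol H = 2 × 0.3324 g H₂O ÷ 18.015 g/mol = 0.036903 mol
mass O = 0.2772 − (0.16621 + 0.037198) = 0.073793 g → mol O = 0.073793 ÷ 15.999 = 0.0046124 mol
Divide by the smallest (0.0046124 mol): C 3.000, H 8.001, O 1.000
Empirical formula: C3H8O
Empirical-formula mass = 60.10 g/mol; 60 ÷ 60.10 ≈ 1, so the molecular formula is C3H8O.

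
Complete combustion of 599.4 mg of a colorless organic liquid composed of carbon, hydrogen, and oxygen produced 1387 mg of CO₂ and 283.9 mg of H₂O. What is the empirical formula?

C8H8O3

mol C = 1.387 g CO₂ ÷ 44.009 g/mol = 0.031516 mol
mol H = 2 × 0.2839 g H₂O ÷ 18.015 g/mol = 0.031518 mol
mass O = 0.5994 − (0.37854 + 0.031770) = 0.18909 g → mol O = 0.18909 ÷ 15.999 = 0.011819 mol
Divide by the smallest (0.011819 mol): C 2.667, H 2.667, O 1.000
Multiplying each by 3 gives whole numbers: C 8.00, H 8.00, O 3.00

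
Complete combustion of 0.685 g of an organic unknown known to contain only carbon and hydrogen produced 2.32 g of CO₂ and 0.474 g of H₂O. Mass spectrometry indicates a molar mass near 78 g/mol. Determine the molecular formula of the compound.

mol C = 2.32 g CO₂ ÷ 44.009 g/mol = 0.05272 mol
mol H = 2 × 0.474 g H₂O ÷ 18.015 g/mol = 0.05262 mol
Divide by the smallest (0.05262 mol): C 1.002, H 1.000
Empirical formula: CH
Empirical-formula mass = 13.02 g/mol; 78 ÷ 13.02 ≈ 6, so the molecular formula is C6H6.

C6H6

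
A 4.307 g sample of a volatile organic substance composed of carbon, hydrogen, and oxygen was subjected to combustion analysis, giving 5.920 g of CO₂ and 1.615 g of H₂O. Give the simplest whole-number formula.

C6H8O7

mol C = 5.920 g CO₂ ÷ 44.009 g/mol = 0.13452 mol
mol H = 2 × 1.615 g H₂O ÷ 18.015 g/mol = 0.17930 mol
mass O = 4.307 − (1.6157 + 0.18073) = 2.5106 g → mol O = 2.5106 ÷ 15.999 = 0.15692 mol
Divide by the smallest (0.13452 mol): C 1.000, H 1.333, O 1.167
Multiplying each by 6 gives whole numbers: C 6.00, H 8.00, O 7.00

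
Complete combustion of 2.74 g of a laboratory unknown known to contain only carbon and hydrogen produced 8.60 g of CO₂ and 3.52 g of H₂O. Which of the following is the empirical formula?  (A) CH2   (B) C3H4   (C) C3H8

mol C = 8.60 g CO₂ ÷ 44.009 g/mol = 0.1954 mol
mol H = 2 × 3.52 g H₂O ÷ 18.015 g/mol = 0.3908 mol
Divide by the smallest (0.1954 mol): C 1.000, H 2.000

(A) CH2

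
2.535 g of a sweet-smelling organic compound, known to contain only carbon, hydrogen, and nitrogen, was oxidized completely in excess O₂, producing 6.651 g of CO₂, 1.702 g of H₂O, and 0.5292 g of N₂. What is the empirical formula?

C4H5N

mol C = 6.651 g CO₂ ÷ 44.009 g/mol = 0.15113 mol
mol H = 2 × 1.702 g H₂O ÷ 18.015 g/mol = 0.18895 mol
mol N = 2 × 0.5292 g N₂ ÷ 28.014 g/mol = 0.037781 mol
Divide by the smallest (0.037781 mol): C 4.000, H 5.001, N 1.000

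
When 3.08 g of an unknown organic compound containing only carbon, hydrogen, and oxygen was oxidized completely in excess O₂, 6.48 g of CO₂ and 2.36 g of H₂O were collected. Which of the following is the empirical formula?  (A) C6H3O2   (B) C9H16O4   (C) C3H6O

mol C = 6.48 g CO₂ ÷ 44.009 g/mol = 0.1472 mol
mol H = 2 × 2.36 g H₂O ÷ 18.015 g/mol = 0.2620 mol
mass O = 3.08 − (1.769 + 0.2641) = 1.047 g → mol O = 1.047 ÷ 15.999 = 0.06546 mol
Divide by the smallest (0.06546 mol): C 2.249, H 4.002, O 1.000
Multiplying each by 4 gives whole numbers: C 9.00, H 16.01, O 4.00

(B) C9H16O4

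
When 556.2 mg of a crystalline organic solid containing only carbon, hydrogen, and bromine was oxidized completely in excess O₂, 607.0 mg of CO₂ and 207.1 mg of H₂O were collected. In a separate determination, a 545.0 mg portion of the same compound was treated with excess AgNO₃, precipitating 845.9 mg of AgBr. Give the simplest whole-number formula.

C3H5Br

mol C = 0.6070 g CO₂ ÷ 44.009 g/mol = 0.013793 mol
mol H = 2 × 0.2071 g H₂O ÷ 18.015 g/mol = 0.022992 mol
From the AgBr data: mol Br per gram of compound = (0.8459 ÷ 187.772) ÷ 0.5450 = 0.0082659 mol/g, so in the 0.5562 g combustion sample mol Br = 0.0045975 mol
Divide by the smallest (0.0045975 mol): C 3.000, H 5.001, Br 1.000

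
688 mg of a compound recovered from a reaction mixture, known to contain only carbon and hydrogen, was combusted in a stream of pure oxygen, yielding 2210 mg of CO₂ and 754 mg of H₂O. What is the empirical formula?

C3H5

mol C = 2.21 g CO₂ ÷ 44.009 g/mol = 0.05022 mol
mol H = 2 × 0.754 g H₂O ÷ 18.015 g/mol = 0.08371 mol
Divide by the smallest (0.05022 mol): C 1.000, H 1.667
Multiplying each by 3 gives whole numbers: C 3.00, H 5.00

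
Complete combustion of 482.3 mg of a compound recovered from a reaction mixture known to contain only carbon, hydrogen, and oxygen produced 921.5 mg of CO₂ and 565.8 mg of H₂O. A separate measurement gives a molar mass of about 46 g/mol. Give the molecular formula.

C2H6O

mol C = 0.9215 g CO₂ ÷ 44.009 g/mol = 0.020939 mol
mol H = 2 × 0.5658 g H₂O ÷ 18.015 g/mol = 0.062814 mol
mass O = 0.4823 − (0.25150 + 0.063317) = 0.16749 g → mol O = 0.16749 ÷ 15.999 = 0.010469 mol
Divide by the smallest (0.010469 mol): C 2.000, H 6.000, O 1.000
Empirical formula: C2H6O
Empirical-formula mass = 46.07 g/mol; 46 ÷ 46.07 ≈ 1, so the molecular formula is C2H6O.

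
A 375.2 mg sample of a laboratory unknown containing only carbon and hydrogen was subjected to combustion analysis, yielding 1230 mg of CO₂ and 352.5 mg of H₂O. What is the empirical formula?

C5H7

mol C = 1.230 g CO₂ ÷ 44.009 g/mol = 0.027949 mol
mol H = 2 × 0.3525 g H₂O ÷ 18.015 g/mol = 0.039134 mol
Divide by the smallest (0.027949 mol): C 1.000, H 1.400
Multiplying each by 5 gives whole numbers: C 5.00, H 7.00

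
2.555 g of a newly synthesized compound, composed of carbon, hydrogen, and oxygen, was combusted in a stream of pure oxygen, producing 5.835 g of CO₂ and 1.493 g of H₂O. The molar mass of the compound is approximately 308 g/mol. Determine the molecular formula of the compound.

mol C = 5.835 g CO₂ ÷ 44.009 g/mol = 0.13259 mol
mol H = 2 × 1.493 g H₂O ÷ 18.015 g/mol = 0.16575 mol
mass O = 2.555 − (1.5925 + 0.16708) = 0.79543 g → mol O = 0.79543 ÷ 15.999 = 0.049717 mol
Divide by the smallest (0.049717 mol): C 2.667, H 3.334, O 1.000
Multiplying each by 3 gives whole numbers: C 8.00, H 10.00, O 3.00
Empirical formula: C8H10O3
Empirical-formula mass = 154.16 g/mol; 308 ÷ 154.16 ≈ 2, so the molecular formula is C16H20O6.

C16H20O6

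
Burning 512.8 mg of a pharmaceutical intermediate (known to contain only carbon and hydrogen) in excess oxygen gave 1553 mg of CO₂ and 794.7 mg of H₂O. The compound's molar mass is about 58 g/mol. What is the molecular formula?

C4H10

mol C = 1.553 g CO₂ ÷ 44.009 g/mol = 0.035288 mol
mol H = 2 × 0.7947 g H₂O ÷ 18.015 g/mol = 0.088226 mol
Divide by the smallest (0.035288 mol): C 1.000, H 2.500
Multiplying each by 2 gives whole numbers: C 2.00, H 5.00
Empirical formula: C2H5
Empirical-formula mass = 29.06 g/mol; 58 ÷ 29.06 ≈ 2, so the molecular formula is C4H10.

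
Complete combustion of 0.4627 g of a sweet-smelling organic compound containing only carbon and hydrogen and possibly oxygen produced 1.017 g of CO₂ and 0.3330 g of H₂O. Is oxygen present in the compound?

yes

mol C = 1.017 g CO₂ ÷ 44.009 g/mol = 0.023109 mol
mol H = 2 × 0.3330 g H₂O ÷ 18.015 g/mol = 0.036969 mol
C and H account for only 0.31483 g of the 0.4627 g sample; the remaining 0.14787 g must be oxygen.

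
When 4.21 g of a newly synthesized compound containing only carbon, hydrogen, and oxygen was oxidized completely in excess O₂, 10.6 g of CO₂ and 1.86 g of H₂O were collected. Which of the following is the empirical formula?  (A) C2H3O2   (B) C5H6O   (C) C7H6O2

(C) C7H6O2

mol C = 10.6 g CO₂ ÷ 44.009 g/mol = 0.2409 mol
mol H = 2 × 1.86 g H₂O ÷ 18.015 g/mol = 0.2065 mol
mass O = 4.21 − (2.893 + 0.2081) = 1.109 g → mol O = 1.109 ÷ 15.999 = 0.06931 mol
Divide by the smallest (0.06931 mol): C 3.475, H 2.979, O 1.000
Multiplying each by 2 gives whole numbers: C 6.95, H 5.96, O 2.00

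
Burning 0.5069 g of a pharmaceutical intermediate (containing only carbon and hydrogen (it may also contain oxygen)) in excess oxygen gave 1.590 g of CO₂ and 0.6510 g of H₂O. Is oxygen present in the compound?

mol C = 1.590 g CO₂ ÷ 44.009 g/mol = 0.036129 mol
mol H = 2 × 0.6510 g H₂O ÷ 18.015 g/mol = 0.072273 mol
C and H together account for 0.50680 g — essentially the entire 0.5069 g sample — so the compound contains no oxygen.

no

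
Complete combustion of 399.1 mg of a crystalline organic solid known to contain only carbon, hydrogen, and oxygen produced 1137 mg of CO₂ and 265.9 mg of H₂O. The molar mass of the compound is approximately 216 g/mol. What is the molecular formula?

mol C = 1.137 g CO₂ ÷ 44.009 g/mol = 0.025836 mol
mol H = 2 × 0.2659 g H₂O ÷ 18.015 g/mol = 0.029520 mol
mass O = 0.3991 − (0.31031 + 0.029756) = 0.059032 g → mol O = 0.059032 ÷ 15.999 = 0.0036898 mol
Divide by the smallest (0.0036898 mol): C 7.002, H 8.000, O 1.000
Empirical formula: C7H8O
Empirical-formula mass = 108.14 g/mol; 216 ÷ 108.14 ≈ 2, so the molecular formula is C14H16O2.

C14H16O2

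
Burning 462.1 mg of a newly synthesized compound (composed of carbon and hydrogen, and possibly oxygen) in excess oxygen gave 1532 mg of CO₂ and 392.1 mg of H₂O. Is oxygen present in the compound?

no

mol C = 1.532 g CO₂ ÷ 44.009 g/mol = 0.034811 mol
mol H = 2 × 0.3921 g H₂O ÷ 18.015 g/mol = 0.043530 mol
C and H together account for 0.46199 g — essentially the entire 0.4621 g sample — so the compound contains no oxygen.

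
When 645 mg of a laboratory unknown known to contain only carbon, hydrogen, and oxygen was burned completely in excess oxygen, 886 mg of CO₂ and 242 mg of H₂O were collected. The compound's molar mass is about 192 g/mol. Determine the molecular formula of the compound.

C6H8O7

mol C = 0.886 g CO₂ ÷ 44.009 g/mol = 0.02013 mol
mol H = 2 × 0.242 g H₂O ÷ 18.015 g/mol = 0.02687 mol
mass O = 0.645 − (0.2418 + 0.02708) = 0.3761 g → mol O = 0.3761 ÷ 15.999 = 0.02351 mol
Divide by the smallest (0.02013 mol): C 1.000, H 1.335, O 1.168
Multiplying each by 6 gives whole numbers: C 6.00, H 8.01, O 7.01
Empirical formula: C6H8O7
Empirical-formula mass = 192.12 g/mol; 192 ÷ 192.12 ≈ 1, so the molecular formula is C6H8O7.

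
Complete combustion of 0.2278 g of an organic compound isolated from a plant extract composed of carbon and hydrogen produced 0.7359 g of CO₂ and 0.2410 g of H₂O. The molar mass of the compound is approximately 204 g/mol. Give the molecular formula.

mol C = 0.7359 g CO₂ ÷ 44.009 g/mol = 0.016722 mol
mol H = 2 × 0.2410 g H₂O ÷ 18.015 g/mol = 0.026755 mol
Divide by the smallest (0.016722 mol): C 1.000, H 1.600
Multiplying each by 5 gives whole numbers: C 5.00, H 8.00
Empirical formula: C5H8
Empirical-formula mass = 68.12 g/mol; 204 ÷ 68.12 ≈ 3, so the molecular formula is C15H24.

C15H24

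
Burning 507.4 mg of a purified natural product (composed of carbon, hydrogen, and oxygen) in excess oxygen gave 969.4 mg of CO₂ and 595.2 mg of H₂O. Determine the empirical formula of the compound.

C2H6O

mol C = 0.9694 g CO₂ ÷ 44.009 g/mol = 0.022027 mol
mol H = 2 × 0.5952 g H₂O ÷ 18.015 g/mol = 0.066078 mol
mass O = 0.5074 − (0.26457 + 0.066607) = 0.17622 g → mol O = 0.17622 ÷ 15.999 = 0.011015 mol
Divide by the smallest (0.011015 mol): C 2.000, H 5.999, O 1.000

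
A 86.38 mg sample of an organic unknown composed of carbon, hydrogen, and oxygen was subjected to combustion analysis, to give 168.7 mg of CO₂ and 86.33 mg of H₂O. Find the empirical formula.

C2H5O

mol C = 0.1687 g CO₂ ÷ 44.009 g/mol = 0.0038333 mol
mol H = 2 × 0.08633 g H₂O ÷ 18.015 g/mol = 0.0095842 mol
mass O = 0.08638 − (0.046042 + 0.0096609) = 0.030677 g → mol O = 0.030677 ÷ 15.999 = 0.0019174 mol
Divide by the smallest (0.0019174 mol): C 1.999, H 4.998, O 1.000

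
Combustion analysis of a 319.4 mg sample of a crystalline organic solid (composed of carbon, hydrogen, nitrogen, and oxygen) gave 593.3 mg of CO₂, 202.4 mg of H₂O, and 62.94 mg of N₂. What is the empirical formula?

mol C = 0.5933 g CO₂ ÷ 44.009 g/mol = 0.013481 mol
mol H = 2 × 0.2024 g H₂O ÷ 18.015 g/mol = 0.022470 mol
mol N = 2 × 0.06294 g N₂ ÷ 28.014 g/mol = 0.0044935 mol
mass O = 0.3194 − (0.16192 + 0.022650 + 0.062940) = 0.071886 g → mol O = 0.071886 ÷ 15.999 = 0.0044931 mol
Divide by the smallest (0.0044931 mol): C 3.000, H 5.001, N 1.000, O 1.000

C3H5NO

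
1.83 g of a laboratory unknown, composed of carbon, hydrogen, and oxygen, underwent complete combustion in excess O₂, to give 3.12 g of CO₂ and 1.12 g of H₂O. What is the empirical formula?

mol C = 3.12 g CO₂ ÷ 44.009 g/mol = 0.07089 mol
mol H = 2 × 1.12 g H₂O ÷ 18.015 g/mol = 0.1243 mol
mass O = 1.83 − (0.8515 + 0.1253) = 0.8531 g → mol O = 0.8531 ÷ 15.999 = 0.05333 mol
Divide by the smallest (0.05333 mol): C 1.329, H 2.332, O 1.000
Multiplying each by 3 gives whole numbers: C 3.99, H 7.00, O 3.00

C4H7O3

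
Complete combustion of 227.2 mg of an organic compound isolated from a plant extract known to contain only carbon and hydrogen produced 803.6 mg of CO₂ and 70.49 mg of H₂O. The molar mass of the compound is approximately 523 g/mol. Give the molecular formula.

mol C = 0.8036 g CO₂ ÷ 44.009 g/mol = 0.018260 mol
mol H = 2 × 0.07049 g H₂O ÷ 18.015 g/mol = 0.0078257 mol
Divide by the smallest (0.0078257 mol): C 2.333, H 1.000
Multiplying each by 3 gives whole numbers: C 7.00, H 3.00
Empirical formula: C7H3
Empirical-formula mass = 87.10 g/mol; 523 ÷ 87.10 ≈ 6, so the molecular formula is C42H18.

C42H18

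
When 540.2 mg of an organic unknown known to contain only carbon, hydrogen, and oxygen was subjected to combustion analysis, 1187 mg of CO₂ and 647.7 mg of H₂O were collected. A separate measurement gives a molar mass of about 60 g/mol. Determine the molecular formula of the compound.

mol C = 1.187 g CO₂ ÷ 44.009 g/mol = 0.026972 mol
mol H = 2 × 0.6477 g H₂O ÷ 18.015 g/mol = 0.071907 mol
mass O = 0.5402 − (0.32396 + 0.072482) = 0.14376 g → mol O = 0.14376 ÷ 15.999 = 0.0089856 mol
Divide by the smallest (0.0089856 mol): C 3.002, H 8.002, O 1.000
Empirical formula: C3H8O
Empirical-formula mass = 60.10 g/mol; 60 ÷ 60.10 ≈ 1, so the molecular formula is C3H8O.

C3H8O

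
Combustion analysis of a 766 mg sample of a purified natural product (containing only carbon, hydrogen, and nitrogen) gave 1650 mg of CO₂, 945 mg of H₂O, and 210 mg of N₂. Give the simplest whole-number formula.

C5H14N2

mol C = 1.65 g CO₂ ÷ 44.009 g/mol = 0.03749 mol
mol H = 2 × 0.945 g H₂O ÷ 18.015 g/mol = 0.1049 mol
mol N = 2 × 0.210 g N₂ ÷ 28.014 g/mol = 0.01499 mol
Divide by the smallest (0.01499 mol): C 2.501, H 6.998, N 1.000
Multiplying each by 2 gives whole numbers: C 5.00, H 14.00, N 2.00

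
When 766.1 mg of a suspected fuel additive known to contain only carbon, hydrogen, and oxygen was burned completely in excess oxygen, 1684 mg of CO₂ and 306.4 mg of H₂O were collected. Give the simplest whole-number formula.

mol C = 1.684 g CO₂ ÷ 44.009 g/mol = 0.038265 mol
mol H = 2 × 0.3064 g H₂O ÷ 18.015 g/mol = 0.034016 mol
mass O = 0.7661 − (0.45960 + 0.034288) = 0.27221 g → mol O = 0.27221 ÷ 15.999 = 0.017014 mol
Divide by the smallest (0.017014 mol): C 2.249, H 1.999, O 1.000
Multiplying each by 4 gives whole numbers: C 9.00, H 8.00, O 4.00

C9H8O4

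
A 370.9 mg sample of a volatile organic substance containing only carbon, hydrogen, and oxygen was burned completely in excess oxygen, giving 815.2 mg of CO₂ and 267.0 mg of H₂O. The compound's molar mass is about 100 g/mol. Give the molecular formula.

C5H8O2

mol C = 0.8152 g CO₂ ÷ 44.009 g/mol = 0.018523 mol
mol H = 2 × 0.2670 g H₂O ÷ 18.015 g/mol = 0.029642 mol
mass O = 0.3709 − (0.22249 + 0.029879) = 0.11854 g → mol O = 0.11854 ÷ 15.999 = 0.0074089 mol
Divide by the smallest (0.0074089 mol): C 2.500, H 4.001, O 1.000
Multiplying each by 2 gives whole numbers: C 5.00, H 8.00, O 2.00
Empirical formula: C5H8O2
Empirical-formula mass = 100.12 g/mol; 100 ÷ 100.12 ≈ 1, so the molecular formula is C5H8O2.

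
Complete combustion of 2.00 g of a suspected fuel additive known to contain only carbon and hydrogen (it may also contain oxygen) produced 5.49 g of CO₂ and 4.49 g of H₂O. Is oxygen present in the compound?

mol C = 5.49 g CO₂ ÷ 44.009 g/mol = 0.1247 mol
mol H = 2 × 4.49 g H₂O ÷ 18.015 g/mol = 0.4985 mol
C and H together account for 2.001 g — essentially the entire 2.00 g sample — so the compound contains no oxygen.

no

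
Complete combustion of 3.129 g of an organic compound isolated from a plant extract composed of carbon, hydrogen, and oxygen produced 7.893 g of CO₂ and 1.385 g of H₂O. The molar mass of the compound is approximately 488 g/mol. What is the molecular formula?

mol C = 7.893 g CO₂ ÷ 44.009 g/mol = 0.17935 mol
mol H = 2 × 1.385 g H₂O ÷ 18.015 g/mol = 0.15376 mol
mass O = 3.129 − (2.1542 + 0.15499) = 0.81984 g → mol O = 0.81984 ÷ 15.999 = 0.051243 mol
Divide by the smallest (0.051243 mol): C 3.500, H 3.001, O 1.000
Multiplying each by 2 gives whole numbers: C 7.00, H 6.00, O 2.00
Empirical formula: C7H6O2
Empirical-formula mass = 122.12 g/mol; 488 ÷ 122.12 ≈ 4, so the molecular formula is C28H24O8.

C28H24O8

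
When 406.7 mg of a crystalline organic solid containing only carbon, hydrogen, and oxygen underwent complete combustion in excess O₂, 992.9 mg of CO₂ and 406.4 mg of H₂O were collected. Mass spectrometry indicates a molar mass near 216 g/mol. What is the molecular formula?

C12H24O3

mol C = 0.9929 g CO₂ ÷ 44.009 g/mol = 0.022561 mol
mol H = 2 × 0.4064 g H₂O ÷ 18.015 g/mol = 0.045118 mol
mass O = 0.4067 − (0.27098 + 0.045479) = 0.090237 g → mol O = 0.090237 ÷ 15.999 = 0.0056402 mol
Divide by the smallest (0.0056402 mol): C 4.000, H 7.999, O 1.000
Empirical formula: C4H8O
Empirical-formula mass = 72.11 g/mol; 216 ÷ 72.11 ≈ 3, so the molecular formula is C12H24O3.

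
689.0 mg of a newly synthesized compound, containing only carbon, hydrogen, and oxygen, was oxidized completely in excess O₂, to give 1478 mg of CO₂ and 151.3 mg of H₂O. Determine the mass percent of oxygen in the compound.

39.00%

mol C = 1.478 g CO₂ ÷ 44.009 g/mol = 0.033584 mol
mol H = 2 × 0.1513 g H₂O ÷ 18.015 g/mol = 0.016797 mol
mass O = 0.6890 − (0.40338 + 0.016931) = 0.26869 g → mol O = 0.26869 ÷ 15.999 = 0.016794 mol
mass % O = 0.26869 g ÷ 0.6890 g × 100%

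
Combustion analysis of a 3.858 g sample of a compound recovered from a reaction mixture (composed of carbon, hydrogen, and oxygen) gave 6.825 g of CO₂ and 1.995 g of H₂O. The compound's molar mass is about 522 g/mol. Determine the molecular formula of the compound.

mol C = 6.825 g CO₂ ÷ 44.009 g/mol = 0.15508 mol
mol H = 2 × 1.995 g H₂O ÷ 18.015 g/mol = 0.22148 mol
mass O = 3.858 − (1.8627 + 0.22325) = 1.7721 g → mol O = 1.7721 ÷ 15.999 = 0.11076 mol
Divide by the smallest (0.11076 mol): C 1.400, H 2.000, O 1.000
Multiplying each by 5 gives whole numbers: C 7.00, H 10.00, O 5.00
Empirical formula: C7H10O5
Empirical-formula mass = 174.15 g/mol; 522 ÷ 174.15 ≈ 3, so the molecular formula is C21H30O15.

C21H30O15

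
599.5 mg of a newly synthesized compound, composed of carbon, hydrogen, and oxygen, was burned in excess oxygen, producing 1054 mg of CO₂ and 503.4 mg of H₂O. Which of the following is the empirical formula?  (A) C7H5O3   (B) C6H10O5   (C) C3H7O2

(C) C3H7O2

mol C = 1.054 g CO₂ ÷ 44.009 g/mol = 0.023950 mol
mol H = 2 × 0.5034 g H₂O ÷ 18.015 g/mol = 0.055887 mol
mass O = 0.5995 − (0.28766 + 0.056334) = 0.25551 g → mol O = 0.25551 ÷ 15.999 = 0.015970 mol
Divide by the smallest (0.015970 mol): C 1.500, H 3.499, O 1.000
Multiplying each by 2 gives whole numbers: C 3.00, H 7.00, O 2.00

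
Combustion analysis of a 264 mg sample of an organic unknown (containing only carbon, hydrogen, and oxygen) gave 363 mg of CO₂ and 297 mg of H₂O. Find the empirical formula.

mol C = 0.363 g CO₂ ÷ 44.009 g/mol = 0.008248 mol
mol H = 2 × 0.297 g H₂O ÷ 18.015 g/mol = 0.03297 mol
mass O = 0.264 − (0.09907 + 0.03324) = 0.1317 g → mol O = 0.1317 ÷ 15.999 = 0.008231 mol
Divide by the smallest (0.008231 mol): C 1.002, H 4.006, O 1.000

CH4O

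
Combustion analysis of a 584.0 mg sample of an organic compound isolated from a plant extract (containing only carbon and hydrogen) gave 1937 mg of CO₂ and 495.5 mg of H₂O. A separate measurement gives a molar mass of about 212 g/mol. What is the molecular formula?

mol C = 1.937 g CO₂ ÷ 44.009 g/mol = 0.044014 mol
mol H = 2 × 0.4955 g H₂O ÷ 18.015 g/mol = 0.055010 mol
Divide by the smallest (0.044014 mol): C 1.000, H 1.250
Multiplying each by 4 gives whole numbers: C 4.00, H 5.00
Empirical formula: C4H5
Empirical-formula mass = 53.08 g/mol; 212 ÷ 53.08 ≈ 4, so the molecular formula is C16H20.

C16H20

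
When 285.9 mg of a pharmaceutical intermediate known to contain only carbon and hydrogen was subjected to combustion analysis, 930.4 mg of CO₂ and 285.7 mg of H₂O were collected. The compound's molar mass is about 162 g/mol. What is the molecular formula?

mol C = 0.9304 g CO₂ ÷ 44.009 g/mol = 0.021141 mol
mol H = 2 × 0.2857 g H₂O ÷ 18.015 g/mol = 0.031718 mol
Divide by the smallest (0.021141 mol): C 1.000, H 1.500
Multiplying each by 2 gives whole numbers: C 2.00, H 3.00
Empirical formula: C2H3
Empirical-formula mass = 27.05 g/mol; 162 ÷ 27.05 ≈ 6, so the molecular formula is C12H18.

C12H18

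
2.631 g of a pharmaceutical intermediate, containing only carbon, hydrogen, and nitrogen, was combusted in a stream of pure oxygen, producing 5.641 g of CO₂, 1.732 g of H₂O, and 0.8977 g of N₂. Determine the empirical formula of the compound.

C2H3N

mol C = 5.641 g CO₂ ÷ 44.009 g/mol = 0.12818 mol
mol H = 2 × 1.732 g H₂O ÷ 18.015 g/mol = 0.19228 mol
mol N = 2 × 0.8977 g N₂ ÷ 28.014 g/mol = 0.064089 mol
Divide by the smallest (0.064089 mol): C 2.000, H 3.000, N 1.000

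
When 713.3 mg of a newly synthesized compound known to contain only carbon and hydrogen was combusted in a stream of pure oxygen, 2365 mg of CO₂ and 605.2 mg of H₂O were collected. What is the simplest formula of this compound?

C4H5

mol C = 2.365 g CO₂ ÷ 44.009 g/mol = 0.053739 mol
mol H = 2 × 0.6052 g H₂O ÷ 18.015 g/mol = 0.067188 mol
Divide by the smallest (0.053739 mol): C 1.000, H 1.250
Multiplying each by 4 gives whole numbers: C 4.00, H 5.00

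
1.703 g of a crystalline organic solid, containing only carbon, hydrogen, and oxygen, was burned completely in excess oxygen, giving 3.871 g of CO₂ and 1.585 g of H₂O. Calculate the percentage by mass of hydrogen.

mol C = 3.871 g CO₂ ÷ 44.009 g/mol = 0.087959 mol
mol H = 2 × 1.585 g H₂O ÷ 18.015 g/mol = 0.17596 mol
mass O = 1.703 − (1.0565 + 0.17737) = 0.46915 g → mol O = 0.46915 ÷ 15.999 = 0.029324 mol
mass % H = 0.17737 g ÷ 1.703 g × 100%

10.42%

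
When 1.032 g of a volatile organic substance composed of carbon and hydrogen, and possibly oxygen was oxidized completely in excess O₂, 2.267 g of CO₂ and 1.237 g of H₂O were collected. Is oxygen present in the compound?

yes

mol C = 2.267 g CO₂ ÷ 44.009 g/mol = 0.051512 mol
mol H = 2 × 1.237 g H₂O ÷ 18.015 g/mol = 0.13733 mol
C and H account for only 0.75714 g of the 1.032 g sample; the remaining 0.27486 g must be oxygen.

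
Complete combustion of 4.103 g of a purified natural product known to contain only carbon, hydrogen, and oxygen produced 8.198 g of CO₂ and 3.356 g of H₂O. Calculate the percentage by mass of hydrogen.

mol C = 8.198 g CO₂ ÷ 44.009 g/mol = 0.18628 mol
mol H = 2 × 3.356 g H₂O ÷ 18.015 g/mol = 0.37258 mol
mass O = 4.103 − (2.2374 + 0.37556) = 1.4900 g → mol O = 1.4900 ÷ 15.999 = 0.093133 mol
mass % H = 0.37556 g ÷ 4.103 g × 100%

9.15%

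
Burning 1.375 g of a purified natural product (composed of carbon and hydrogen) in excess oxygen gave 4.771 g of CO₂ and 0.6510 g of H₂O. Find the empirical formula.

mol C = 4.771 g CO₂ ÷ 44.009 g/mol = 0.10841 mol
mol H = 2 × 0.6510 g H₂O ÷ 18.015 g/mol = 0.072273 mol
Divide by the smallest (0.072273 mol): C 1.500, H 1.000
Multiplying each by 2 gives whole numbers: C 3.00, H 2.00

C3H2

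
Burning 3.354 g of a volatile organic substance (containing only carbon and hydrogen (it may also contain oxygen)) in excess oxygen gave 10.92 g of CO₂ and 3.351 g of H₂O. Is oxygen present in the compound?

mol C = 10.92 g CO₂ ÷ 44.009 g/mol = 0.24813 mol
mol H = 2 × 3.351 g H₂O ÷ 18.015 g/mol = 0.37202 mol
C and H together account for 3.3553 g — essentially the entire 3.354 g sample — so the compound contains no oxygen.

no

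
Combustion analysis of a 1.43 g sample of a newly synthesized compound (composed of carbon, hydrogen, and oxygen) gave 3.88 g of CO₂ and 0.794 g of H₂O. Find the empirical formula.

C5H5O

mol C = 3.88 g CO₂ ÷ 44.009 g/mol = 0.08816 mol
mol H = 2 × 0.794 g H₂O ÷ 18.015 g/mol = 0.08815 mol
mass O = 1.43 − (1.059 + 0.08885) = 0.2822 g → mol O = 0.2822 ÷ 15.999 = 0.01764 mol
Divide by the smallest (0.01764 mol): C 4.998, H 4.997, O 1.000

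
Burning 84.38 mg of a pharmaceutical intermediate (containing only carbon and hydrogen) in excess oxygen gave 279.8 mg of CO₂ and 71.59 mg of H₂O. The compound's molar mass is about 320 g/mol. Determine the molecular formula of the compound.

C24H30

mol C = 0.2798 g CO₂ ÷ 44.009 g/mol = 0.0063578 mol
mol H = 2 × 0.07159 g H₂O ÷ 18.015 g/mol = 0.0079478 mol
Divide by the smallest (0.0063578 mol): C 1.000, H 1.250
Multiplying each by 4 gives whole numbers: C 4.00, H 5.00
Empirical formula: C4H5
Empirical-formula mass = 53.08 g/mol; 320 ÷ 53.08 ≈ 6, so the molecular formula is C24H30.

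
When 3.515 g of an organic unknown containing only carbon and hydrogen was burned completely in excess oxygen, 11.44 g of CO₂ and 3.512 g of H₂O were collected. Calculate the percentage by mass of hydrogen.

11.18%

mol C = 11.44 g CO₂ ÷ 44.009 g/mol = 0.25995 mol
mol H = 2 × 3.512 g H₂O ÷ 18.015 g/mol = 0.38990 mol
mass % H = 0.39302 g ÷ 3.515 g × 100%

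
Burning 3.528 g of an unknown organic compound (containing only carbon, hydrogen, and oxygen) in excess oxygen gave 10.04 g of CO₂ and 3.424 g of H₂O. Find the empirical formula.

mol C = 10.04 g CO₂ ÷ 44.009 g/mol = 0.22814 mol
mol H = 2 × 3.424 g H₂O ÷ 18.015 g/mol = 0.38013 mol
mass O = 3.528 − (2.7401 + 0.38317) = 0.40470 g → mol O = 0.40470 ÷ 15.999 = 0.025295 mol
Divide by the smallest (0.025295 mol): C 9.019, H 15.028, O 1.000

C9H15O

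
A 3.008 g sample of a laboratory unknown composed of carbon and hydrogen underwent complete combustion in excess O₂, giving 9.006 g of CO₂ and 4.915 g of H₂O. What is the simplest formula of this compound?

mol C = 9.006 g CO₂ ÷ 44.009 g/mol = 0.20464 mol
mol H = 2 × 4.915 g H₂O ÷ 18.015 g/mol = 0.54566 mol
Divide by the smallest (0.20464 mol): C 1.000, H 2.666
Multiplying each by 3 gives whole numbers: C 3.00, H 8.00

C3H8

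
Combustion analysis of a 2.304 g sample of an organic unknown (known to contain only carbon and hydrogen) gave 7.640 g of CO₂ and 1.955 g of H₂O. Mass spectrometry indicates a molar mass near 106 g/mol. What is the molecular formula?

mol C = 7.640 g CO₂ ÷ 44.009 g/mol = 0.17360 mol
mol H = 2 × 1.955 g H₂O ÷ 18.015 g/mol = 0.21704 mol
Divide by the smallest (0.17360 mol): C 1.000, H 1.250
Multiplying each by 4 gives whole numbers: C 4.00, H 5.00
Empirical formula: C4H5
Empirical-formula mass = 53.08 g/mol; 106 ÷ 53.08 ≈ 2, so the molecular formula is C8H10.

C8H10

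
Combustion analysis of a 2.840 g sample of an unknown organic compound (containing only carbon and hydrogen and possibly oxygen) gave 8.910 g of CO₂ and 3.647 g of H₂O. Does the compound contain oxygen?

no

mol C = 8.910 g CO₂ ÷ 44.009 g/mol = 0.20246 mol
mol H = 2 × 3.647 g H₂O ÷ 18.015 g/mol = 0.40488 mol
C and H together account for 2.8399 g — essentially the entire 2.840 g sample — so the compound contains no oxygen.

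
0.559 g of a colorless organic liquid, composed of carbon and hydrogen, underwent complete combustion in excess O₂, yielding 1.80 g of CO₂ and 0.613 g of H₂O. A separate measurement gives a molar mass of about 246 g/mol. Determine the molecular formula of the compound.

mol C = 1.80 g CO₂ ÷ 44.009 g/mol = 0.04090 mol
mol H = 2 × 0.613 g H₂O ÷ 18.015 g/mol = 0.06805 mol
Divide by the smallest (0.04090 mol): C 1.000, H 1.664
Multiplying each by 3 gives whole numbers: C 3.00, H 4.99
Empirical formula: C3H5
Empirical-formula mass = 41.07 g/mol; 246 ÷ 41.07 ≈ 6, so the molecular formula is C18H30.

C18H30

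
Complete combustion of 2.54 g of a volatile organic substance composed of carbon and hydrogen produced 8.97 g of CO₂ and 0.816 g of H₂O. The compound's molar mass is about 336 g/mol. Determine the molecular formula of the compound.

C27H12

mol C = 8.97 g CO₂ ÷ 44.009 g/mol = 0.2038 mol
mol H = 2 × 0.816 g H₂O ÷ 18.015 g/mol = 0.09059 mol
Divide by the smallest (0.09059 mol): C 2.250, H 1.000
Multiplying each by 4 gives whole numbers: C 9.00, H 4.00
Empirical formula: C9H4
Empirical-formula mass = 112.13 g/mol; 336 ÷ 112.13 ≈ 3, so the molecular formula is C27H12.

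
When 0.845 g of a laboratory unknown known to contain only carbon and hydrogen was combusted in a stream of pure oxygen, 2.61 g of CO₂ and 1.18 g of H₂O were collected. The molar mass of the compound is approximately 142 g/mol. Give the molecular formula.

mol C = 2.61 g CO₂ ÷ 44.009 g/mol = 0.05931 mol
mol H = 2 × 1.18 g H₂O ÷ 18.015 g/mol = 0.1310 mol
Divide by the smallest (0.05931 mol): C 1.000, H 2.209
Multiplying each by 5 gives whole numbers: C 5.00, H 11.04
Empirical formula: C5H11
Empirical-formula mass = 71.14 g/mol; 142 ÷ 71.14 ≈ 2, so the molecular formula is C10H22.

C10H22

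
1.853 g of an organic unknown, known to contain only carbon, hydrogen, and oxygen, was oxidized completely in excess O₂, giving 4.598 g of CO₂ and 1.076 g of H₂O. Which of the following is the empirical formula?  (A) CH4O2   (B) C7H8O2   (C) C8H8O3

mol C = 4.598 g CO₂ ÷ 44.009 g/mol = 0.10448 mol
mol H = 2 × 1.076 g H₂O ÷ 18.015 g/mol = 0.11946 mol
mass O = 1.853 − (1.2549 + 0.12041) = 0.47770 g → mol O = 0.47770 ÷ 15.999 = 0.029858 mol
Divide by the smallest (0.029858 mol): C 3.499, H 4.001, O 1.000
Multiplying each by 2 gives whole numbers: C 7.00, H 8.00, O 2.00

(B) C7H8O2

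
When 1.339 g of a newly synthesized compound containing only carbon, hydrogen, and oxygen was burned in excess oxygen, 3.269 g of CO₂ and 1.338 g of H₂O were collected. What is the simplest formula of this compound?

mol C = 3.269 g CO₂ ÷ 44.009 g/mol = 0.074280 mol
mol H = 2 × 1.338 g H₂O ÷ 18.015 g/mol = 0.14854 mol
mass O = 1.339 − (0.89218 + 0.14973) = 0.29709 g → mol O = 0.29709 ÷ 15.999 = 0.018569 mol
Divide by the smallest (0.018569 mol): C 4.000, H 7.999, O 1.000

C4H8O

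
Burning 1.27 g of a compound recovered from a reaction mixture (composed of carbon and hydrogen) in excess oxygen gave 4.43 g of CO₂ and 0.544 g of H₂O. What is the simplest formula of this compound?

C5H3

mol C = 4.43 g CO₂ ÷ 44.009 g/mol = 0.1007 mol
mol H = 2 × 0.544 g H₂O ÷ 18.015 g/mol = 0.06039 mol
Divide by the smallest (0.06039 mol): C 1.667, H 1.000
Multiplying each by 3 gives whole numbers: C 5.00, H 3.00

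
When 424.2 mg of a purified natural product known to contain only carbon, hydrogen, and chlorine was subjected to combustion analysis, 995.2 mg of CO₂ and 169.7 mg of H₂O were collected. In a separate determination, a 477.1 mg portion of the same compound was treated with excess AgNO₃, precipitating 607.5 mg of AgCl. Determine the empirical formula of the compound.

C6H5Cl

mol C = 0.9952 g CO₂ ÷ 44.009 g/mol = 0.022614 mol
mol H = 2 × 0.1697 g H₂O ÷ 18.015 g/mol = 0.018840 mol
From the AgCl data: mol Cl per gram of compound = (0.6075 ÷ 143.318) ÷ 0.4771 = 0.0088846 mol/g, so in the 0.4242 g combustion sample mol Cl = 0.0037688 mol
Divide by the smallest (0.0037688 mol): C 6.000, H 4.999, Cl 1.000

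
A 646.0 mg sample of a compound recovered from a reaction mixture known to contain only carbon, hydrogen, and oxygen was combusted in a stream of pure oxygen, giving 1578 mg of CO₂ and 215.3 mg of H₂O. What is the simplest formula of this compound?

C3H2O

mol C = 1.578 g CO₂ ÷ 44.009 g/mol = 0.035856 mol
mol H = 2 × 0.2153 g H₂O ÷ 18.015 g/mol = 0.023902 mol
mass O = 0.6460 − (0.43067 + 0.024094) = 0.19124 g → mol O = 0.19124 ÷ 15.999 = 0.011953 mol
Divide by the smallest (0.011953 mol): C 3.000, H 2.000, O 1.000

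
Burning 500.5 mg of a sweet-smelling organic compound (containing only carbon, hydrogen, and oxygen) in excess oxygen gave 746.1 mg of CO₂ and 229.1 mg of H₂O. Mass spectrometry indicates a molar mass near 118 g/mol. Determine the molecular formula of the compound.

mol C = 0.7461 g CO₂ ÷ 44.009 g/mol = 0.016953 mol
mol H = 2 × 0.2291 g H₂O ÷ 18.015 g/mol = 0.025434 mol
mass O = 0.5005 − (0.20363 + 0.025638) = 0.27124 g → mol O = 0.27124 ÷ 15.999 = 0.016953 mol
Divide by the smallest (0.016953 mol): C 1.000, H 1.500, O 1.000
Multiplying each by 2 gives whole numbers: C 2.00, H 3.00, O 2.00
Empirical formula: C2H3O2
Empirical-formula mass = 59.04 g/mol; 118 ÷ 59.04 ≈ 2, so the molecular formula is C4H6O4.

C4H6O4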